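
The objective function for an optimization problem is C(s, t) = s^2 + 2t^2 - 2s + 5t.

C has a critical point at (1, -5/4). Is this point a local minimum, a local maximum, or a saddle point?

local minimum

The Hessian of C is constant: H = [[2, 0], [0, 4]].
det(H) = 2·4 − 0² = 8.
det(H) > 0 and tr(H) = 6 > 0, so H is positive definite and the point is a local minimum.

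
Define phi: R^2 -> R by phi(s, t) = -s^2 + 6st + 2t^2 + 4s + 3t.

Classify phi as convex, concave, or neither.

phi is quadratic, so its Hessian is the constant matrix H = [[-2, 6], [6, 4]].
det(H) = -44, tr(H) = 2.
det(H) < 0, so H is indefinite: neither convex nor concave.

neither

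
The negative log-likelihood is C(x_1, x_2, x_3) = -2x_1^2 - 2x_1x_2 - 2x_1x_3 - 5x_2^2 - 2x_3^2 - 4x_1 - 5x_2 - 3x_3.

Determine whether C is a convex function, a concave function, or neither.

concave

C is quadratic, so its Hessian is the constant matrix H = [[-4, -2, -2], [-2, -10, 0], [-2, 0, -4]].
Leading principal minors: -4, 36, -104.
Signs alternate −, +, − ⇒ H ≺ 0 ⇒ concave.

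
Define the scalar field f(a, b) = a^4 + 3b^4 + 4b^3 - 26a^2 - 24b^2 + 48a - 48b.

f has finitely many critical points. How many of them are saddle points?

4

f separates as a function of a plus a function of b, so ∇f=0 decouples.
∂f/∂a = 4(a - 3)(a - 1)(a + 4) = 0 at a ∈ {-4, 1, 3}; ∂f/∂b = 12(b - 2)(b + 1)(b + 2) = 0 at b ∈ {-2, -1, 2}.
The Hessian is diagonal: diag(f_aa, f_bb). Second derivatives: f_aa(-4)=140, f_aa(1)=-40, f_aa(3)=56; f_bb(-2)=48, f_bb(-1)=-36, f_bb(2)=144.
Saddle points occur where the two diagonal entries have opposite signs: (-4, -1), (1, -2), (1, 2), (3, -1). Count: 4.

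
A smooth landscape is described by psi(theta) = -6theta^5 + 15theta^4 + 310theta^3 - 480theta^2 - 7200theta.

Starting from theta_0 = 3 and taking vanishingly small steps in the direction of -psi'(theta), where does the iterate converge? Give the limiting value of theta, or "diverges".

psi'(theta) = -30(theta - 5)(theta - 4)(theta + 3)(theta + 4), so psi'(3) = -2520.
Gradient descent moves in the -psi' direction, i.e. theta is increasing.
The nearest critical point in that direction is theta = 4, where psi'' = 1680 > 0 (a local minimum). The iterate converges there.

4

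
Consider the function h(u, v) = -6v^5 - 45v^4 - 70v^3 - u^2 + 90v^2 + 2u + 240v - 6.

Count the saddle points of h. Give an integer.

h separates as a function of u plus a function of v, so ∇h=0 decouples.
∂h/∂u = -2(u - 1) = 0 at u ∈ {1}; ∂h/∂v = -30(v - 1)(v + 1)(v + 2)(v + 4) = 0 at v ∈ {-4, -2, -1, 1}.
The Hessian is diagonal: diag(h_uu, h_vv). Second derivatives: h_uu(1)=-2; h_vv(-4)=900, h_vv(-2)=-180, h_vv(-1)=180, h_vv(1)=-900.
Saddle points occur where the two diagonal entries have opposite signs: (1, -4), (1, -1). Count: 2.

2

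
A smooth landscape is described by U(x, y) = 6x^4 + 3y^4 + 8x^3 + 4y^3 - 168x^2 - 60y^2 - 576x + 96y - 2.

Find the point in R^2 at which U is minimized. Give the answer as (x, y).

(4, -4)

U(x,y) separates as P(x) + Q(y) − 2, so its minimum is min P + min Q − 2.
P'(x) = 24(x - 4)(x + 2)(x + 3) vanishes at x ∈ {-3, -2, 4}; Q'(y) = 12(y - 2)(y - 1)(y + 4) vanishes at y ∈ {-4, 1, 2}.
Local minima of P (where P''>0): P(-3)=486, P(4)=-2944. Local minima of Q: Q(-4)=-832, Q(2)=32.
So the global minimum of U is P(4) + Q(-4) − 2 = -2944 − 832 − 2 = -3778, attained at (4, -4).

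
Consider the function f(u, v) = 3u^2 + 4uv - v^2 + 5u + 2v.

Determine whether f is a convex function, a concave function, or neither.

f is quadratic, so its Hessian is the constant matrix H = [[6, 4], [4, -2]].
det(H) = -28, tr(H) = 4.
det(H) < 0, so H is indefinite: neither convex nor concave.

neither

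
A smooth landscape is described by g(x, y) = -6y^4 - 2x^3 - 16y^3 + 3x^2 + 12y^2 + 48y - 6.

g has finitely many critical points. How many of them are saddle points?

3

g separates as a function of x plus a function of y, so ∇g=0 decouples.
∂g/∂x = -6x(x - 1) = 0 at x ∈ {0, 1}; ∂g/∂y = -24(y - 1)(y + 1)(y + 2) = 0 at y ∈ {-2, -1, 1}.
The Hessian is diagonal: diag(g_xx, g_yy). Second derivatives: g_xx(0)=6, g_xx(1)=-6; g_yy(-2)=-72, g_yy(-1)=48, g_yy(1)=-144.
Saddle points occur where the two diagonal entries have opposite signs: (0, -2), (0, 1), (1, -1). Count: 3.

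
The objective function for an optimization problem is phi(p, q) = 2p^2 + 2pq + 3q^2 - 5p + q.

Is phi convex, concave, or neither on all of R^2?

phi is quadratic, so its Hessian is the constant matrix H = [[4, 2], [2, 6]].
det(H) = 20, tr(H) = 10.
det(H) > 0 and tr(H) > 0, so H is positive definite everywhere: convex.

convex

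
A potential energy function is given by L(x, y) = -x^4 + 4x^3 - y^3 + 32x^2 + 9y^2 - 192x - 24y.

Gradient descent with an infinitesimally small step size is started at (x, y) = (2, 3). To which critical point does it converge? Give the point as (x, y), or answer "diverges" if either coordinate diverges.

L is separable, so gradient descent decouples: x follows -∂L/∂x, y follows -∂L/∂y.
∂L/∂x = -4(x - 4)(x - 3)(x + 4); at x=2 this is -48, so x increases.
∂L/∂y = -3(y - 4)(y - 2); at y=3 this is 3, so y decreases.
x converges to its nearest critical value 3 (a local min of the x-part); y converges to 2. The iterate converges to (3, 2).

(3, 2)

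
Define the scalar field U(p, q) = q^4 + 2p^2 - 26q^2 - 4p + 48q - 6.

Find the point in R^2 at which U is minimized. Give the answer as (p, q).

(1, -4)

U(p,q) separates as A(p) + B(q) − 6, so its minimum is min A + min B − 6.
A'(p) = 4p - 4 vanishes at p ∈ {1}; B'(q) = 4(q - 3)(q - 1)(q + 4) vanishes at q ∈ {-4, 1, 3}.
Local minima of A (where A''>0): A(1)=-2. Local minima of B: B(-4)=-352, B(3)=-9.
So the global minimum of U is A(1) + B(-4) − 6 = -2 − 352 − 6 = -360, attained at (1, -4).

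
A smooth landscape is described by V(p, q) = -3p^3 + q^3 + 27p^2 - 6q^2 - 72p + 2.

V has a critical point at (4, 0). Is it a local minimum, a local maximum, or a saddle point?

The mixed partial ∂²V/∂p∂q is 0, so the Hessian at any point is diag(V_pp, V_qq) = diag(18(-p + 3), 6(q - 2)).
At (4, 0): H = diag(-18, -12).
Both eigenvalues are negative, so H is negative definite: a local maximum.

local maximum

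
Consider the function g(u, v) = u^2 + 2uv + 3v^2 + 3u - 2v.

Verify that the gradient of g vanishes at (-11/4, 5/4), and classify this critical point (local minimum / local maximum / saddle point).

local minimum

∇g = (2u + 2v + 3, 2u + 6v - 2); substituting (-11/4, 5/4) gives ∇g = (0, 0), so (-11/4, 5/4) is indeed a critical point.
The Hessian of g is constant: H = [[2, 2], [2, 6]].
det(H) = 2·6 − 2² = 8.
det(H) > 0 and tr(H) = 8 > 0, so H is positive definite and the point is a local minimum.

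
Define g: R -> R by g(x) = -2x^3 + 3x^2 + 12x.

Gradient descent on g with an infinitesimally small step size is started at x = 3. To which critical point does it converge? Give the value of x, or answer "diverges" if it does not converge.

g'(x) = -6(x - 2)(x + 1), so g'(3) = -24.
Gradient descent moves in the -g' direction, i.e. x is increasing.
There is no critical point above x=3, and g' keeps the same sign, so the iterate runs off to +∞.

diverges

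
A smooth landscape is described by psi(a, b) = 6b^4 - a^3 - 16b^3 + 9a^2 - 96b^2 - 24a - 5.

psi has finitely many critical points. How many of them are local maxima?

psi separates as a function of a plus a function of b, so ∇psi=0 decouples.
∂psi/∂a = -3(a - 4)(a - 2) = 0 at a ∈ {2, 4}; ∂psi/∂b = 24b(b - 4)(b + 2) = 0 at b ∈ {-2, 0, 4}.
The Hessian is diagonal: diag(psi_aa, psi_bb). Second derivatives: psi_aa(2)=6, psi_aa(4)=-6; psi_bb(-2)=288, psi_bb(0)=-192, psi_bb(4)=576.
Local maxima occur where both diagonal entries negative: (4, 0). Count: 1.

1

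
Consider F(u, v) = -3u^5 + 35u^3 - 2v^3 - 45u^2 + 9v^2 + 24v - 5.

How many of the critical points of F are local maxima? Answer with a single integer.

2

F separates as a function of u plus a function of v, so ∇F=0 decouples.
∂F/∂u = -15u(u - 2)(u - 1)(u + 3) = 0 at u ∈ {-3, 0, 1, 2}; ∂F/∂v = -6(v - 4)(v + 1) = 0 at v ∈ {-1, 4}.
The Hessian is diagonal: diag(F_uu, F_vv). Second derivatives: F_uu(-3)=900, F_uu(0)=-90, F_uu(1)=60, F_uu(2)=-150; F_vv(-1)=30, F_vv(4)=-30.
Local maxima occur where both diagonal entries negative: (0, 4), (2, 4). Count: 2.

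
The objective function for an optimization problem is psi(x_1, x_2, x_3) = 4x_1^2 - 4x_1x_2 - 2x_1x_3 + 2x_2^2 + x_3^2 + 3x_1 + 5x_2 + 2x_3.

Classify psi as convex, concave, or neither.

convex

psi is quadratic, so its Hessian is the constant matrix H = [[8, -4, -2], [-4, 4, 0], [-2, 0, 2]].
Leading principal minors: 8, 16, 16.
All positive ⇒ H ≻ 0 ⇒ convex.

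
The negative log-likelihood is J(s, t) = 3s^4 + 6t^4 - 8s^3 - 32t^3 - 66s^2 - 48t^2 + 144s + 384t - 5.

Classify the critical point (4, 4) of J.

The mixed partial ∂²J/∂s∂t is 0, so the Hessian at any point is diag(J_ss, J_tt) = diag(12(3s^2 - 4s - 11), 24(3t^2 - 8t - 4)).
At (4, 4): H = diag(252, 288).
Both eigenvalues are positive, so H is positive definite: a local minimum.

local minimum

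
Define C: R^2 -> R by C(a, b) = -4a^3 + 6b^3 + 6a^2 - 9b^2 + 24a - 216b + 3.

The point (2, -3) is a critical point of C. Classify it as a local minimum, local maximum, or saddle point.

local maximum

The mixed partial ∂²C/∂a∂b is 0, so the Hessian at any point is diag(C_aa, C_bb) = diag(12(-2a + 1), 18(2b - 1)).
At (2, -3): H = diag(-36, -126).
Both eigenvalues are negative, so H is negative definite: a local maximum.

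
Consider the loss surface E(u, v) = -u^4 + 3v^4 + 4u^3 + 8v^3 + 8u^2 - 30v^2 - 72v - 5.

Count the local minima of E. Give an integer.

E separates as a function of u plus a function of v, so ∇E=0 decouples.
∂E/∂u = -4u(u - 4)(u + 1) = 0 at u ∈ {-1, 0, 4}; ∂E/∂v = 12(v - 2)(v + 1)(v + 3) = 0 at v ∈ {-3, -1, 2}.
The Hessian is diagonal: diag(E_uu, E_vv). Second derivatives: E_uu(-1)=-20, E_uu(0)=16, E_uu(4)=-80; E_vv(-3)=120, E_vv(-1)=-72, E_vv(2)=180.
Local minima occur where both diagonal entries positive: (0, -3), (0, 2). Count: 2.

2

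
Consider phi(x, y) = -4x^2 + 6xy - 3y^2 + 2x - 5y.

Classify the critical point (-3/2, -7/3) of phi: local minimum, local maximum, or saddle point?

The Hessian of phi is constant: H = [[-8, 6], [6, -6]].
det(H) = (-8)·(-6) − 6² = 12.
det(H) > 0 and tr(H) = -14 < 0, so H is negative definite and the point is a local maximum.

local maximum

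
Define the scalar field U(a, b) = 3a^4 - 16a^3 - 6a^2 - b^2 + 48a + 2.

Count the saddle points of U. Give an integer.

2

U separates as a function of a plus a function of b, so ∇U=0 decouples.
∂U/∂a = 12(a - 4)(a - 1)(a + 1) = 0 at a ∈ {-1, 1, 4}; ∂U/∂b = -2b = 0 at b ∈ {0}.
The Hessian is diagonal: diag(U_aa, U_bb). Second derivatives: U_aa(-1)=120, U_aa(1)=-72, U_aa(4)=180; U_bb(0)=-2.
Saddle points occur where the two diagonal entries have opposite signs: (-1, 0), (4, 0). Count: 2.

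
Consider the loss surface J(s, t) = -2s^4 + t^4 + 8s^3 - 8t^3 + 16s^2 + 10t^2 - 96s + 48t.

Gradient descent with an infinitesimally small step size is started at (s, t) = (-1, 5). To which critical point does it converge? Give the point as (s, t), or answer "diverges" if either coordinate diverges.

J is separable, so gradient descent decouples: s follows -∂J/∂s, t follows -∂J/∂t.
∂J/∂s = -8(s - 3)(s - 2)(s + 2); at s=-1 this is -96, so s increases.
∂J/∂t = 4(t - 4)(t - 3)(t + 1); at t=5 this is 48, so t decreases.
s converges to its nearest critical value 2 (a local min of the s-part); t converges to 4. The iterate converges to (2, 4).

(2, 4)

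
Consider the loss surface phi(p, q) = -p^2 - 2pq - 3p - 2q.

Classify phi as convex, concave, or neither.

neither

phi is quadratic, so its Hessian is the constant matrix H = [[-2, -2], [-2, 0]].
det(H) = -4, tr(H) = -2.
det(H) < 0, so H is indefinite: neither convex nor concave.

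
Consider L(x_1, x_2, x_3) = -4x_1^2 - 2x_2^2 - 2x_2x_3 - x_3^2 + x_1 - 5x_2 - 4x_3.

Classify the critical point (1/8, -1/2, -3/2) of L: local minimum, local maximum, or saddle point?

The Hessian is constant: H = [[-8, 0, 0], [0, -4, -2], [0, -2, -2]].
Leading principal minors: Δ₁ = -8, Δ₂ = 32, Δ₃ = -32.
The minors alternate sign starting negative (−, +, −), so H is negative definite: a local maximum.

local maximum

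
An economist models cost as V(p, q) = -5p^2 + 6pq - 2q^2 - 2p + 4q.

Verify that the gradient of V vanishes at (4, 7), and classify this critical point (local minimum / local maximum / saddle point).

∇V = (-10p + 6q - 2, 6p - 4q + 4); substituting (4, 7) gives ∇V = (0, 0), so (4, 7) is indeed a critical point.
The Hessian of V is constant: H = [[-10, 6], [6, -4]].
det(H) = (-10)·(-4) − 6² = 4.
det(H) > 0 and tr(H) = -14 < 0, so H is negative definite and the point is a local maximum.

local maximum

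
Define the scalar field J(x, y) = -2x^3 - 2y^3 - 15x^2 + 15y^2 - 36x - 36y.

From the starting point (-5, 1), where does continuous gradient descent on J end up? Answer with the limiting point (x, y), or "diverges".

(-3, 2)

J is separable, so gradient descent decouples: x follows -∂J/∂x, y follows -∂J/∂y.
∂J/∂x = -6(x + 2)(x + 3); at x=-5 this is -36, so x increases.
∂J/∂y = -6(y - 3)(y - 2); at y=1 this is -12, so y increases.
x converges to its nearest critical value -3 (a local min of the x-part); y converges to 2. The iterate converges to (-3, 2).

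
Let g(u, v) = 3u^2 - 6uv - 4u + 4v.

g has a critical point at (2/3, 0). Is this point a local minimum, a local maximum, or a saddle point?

saddle point

The Hessian of g is constant: H = [[6, -6], [-6, 0]].
det(H) = 6·0 − (-6)² = -36.
Since det(H) < 0, H is indefinite and the critical point is a saddle point.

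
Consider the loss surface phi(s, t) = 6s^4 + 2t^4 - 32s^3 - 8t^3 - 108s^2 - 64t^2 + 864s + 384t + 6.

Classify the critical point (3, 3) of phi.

The mixed partial ∂²phi/∂s∂t is 0, so the Hessian at any point is diag(phi_ss, phi_tt) = diag(24(3s^2 - 8s - 9), 8(3t^2 - 6t - 16)).
At (3, 3): H = diag(-144, -56).
Both eigenvalues are negative, so H is negative definite: a local maximum.

local maximum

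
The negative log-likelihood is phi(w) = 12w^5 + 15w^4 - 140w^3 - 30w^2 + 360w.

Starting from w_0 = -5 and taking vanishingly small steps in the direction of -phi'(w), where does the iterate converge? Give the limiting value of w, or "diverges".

diverges

phi'(w) = 60(w - 2)(w - 1)(w + 1)(w + 3), so phi'(-5) = 20160.
Gradient descent moves in the -phi' direction, i.e. w is decreasing.
There is no critical point below w=-5, and phi' keeps the same sign, so the iterate runs off to −∞.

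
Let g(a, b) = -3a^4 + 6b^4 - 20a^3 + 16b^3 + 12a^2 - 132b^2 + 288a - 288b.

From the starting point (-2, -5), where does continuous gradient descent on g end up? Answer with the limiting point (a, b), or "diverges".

g is separable, so gradient descent decouples: a follows -∂g/∂a, b follows -∂g/∂b.
∂g/∂a = -12(a - 2)(a + 3)(a + 4); at a=-2 this is 96, so a decreases.
∂g/∂b = 24(b - 3)(b + 1)(b + 4); at b=-5 this is -768, so b increases.
a converges to its nearest critical value -3 (a local min of the a-part); b converges to -4. The iterate converges to (-3, -4).

(-3, -4)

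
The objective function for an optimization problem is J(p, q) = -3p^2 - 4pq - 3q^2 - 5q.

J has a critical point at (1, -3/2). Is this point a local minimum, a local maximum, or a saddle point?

local maximum

The Hessian of J is constant: H = [[-6, -4], [-4, -6]].
det(H) = (-6)·(-6) − (-4)² = 20.
det(H) > 0 and tr(H) = -12 < 0, so H is negative definite and the point is a local maximum.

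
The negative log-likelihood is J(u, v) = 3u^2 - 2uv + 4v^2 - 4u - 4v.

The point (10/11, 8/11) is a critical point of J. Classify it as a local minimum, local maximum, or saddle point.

The Hessian of J is constant: H = [[6, -2], [-2, 8]].
det(H) = 6·8 − (-2)² = 44.
det(H) > 0 and tr(H) = 14 > 0, so H is positive definite and the point is a local minimum.

local minimum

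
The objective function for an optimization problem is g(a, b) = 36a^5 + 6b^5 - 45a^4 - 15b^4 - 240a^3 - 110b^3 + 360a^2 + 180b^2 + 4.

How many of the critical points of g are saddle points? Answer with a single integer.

8

g separates as a function of a plus a function of b, so ∇g=0 decouples.
∂g/∂a = 180a(a - 2)(a - 1)(a + 2) = 0 at a ∈ {-2, 0, 1, 2}; ∂g/∂b = 30b(b - 4)(b - 1)(b + 3) = 0 at b ∈ {-3, 0, 1, 4}.
The Hessian is diagonal: diag(g_aa, g_bb). Second derivatives: g_aa(-2)=-4320, g_aa(0)=720, g_aa(1)=-540, g_aa(2)=1440; g_bb(-3)=-2520, g_bb(0)=360, g_bb(1)=-360, g_bb(4)=2520.
Saddle points occur where the two diagonal entries have opposite signs: (-2, 0), (-2, 4), (0, -3), (0, 1), (1, 0), (1, 4), (2, -3), (2, 1). Count: 8.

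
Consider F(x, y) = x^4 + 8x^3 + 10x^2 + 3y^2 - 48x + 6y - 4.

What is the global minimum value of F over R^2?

F(x,y) separates as P(x) + Q(y) − 4, so its minimum is min P + min Q − 4.
P'(x) = 4(x - 1)(x + 3)(x + 4) vanishes at x ∈ {-4, -3, 1}; Q'(y) = 6y + 6 vanishes at y ∈ {-1}.
Local minima of P (where P''>0): P(-4)=96, P(1)=-29. Local minima of Q: Q(-1)=-3.
So the global minimum of F is P(1) + Q(-1) − 4 = -29 − 3 − 4 = -36, attained at (1, -1).

-36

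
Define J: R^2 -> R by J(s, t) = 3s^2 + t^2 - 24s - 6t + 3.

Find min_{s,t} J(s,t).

J(s,t) separates as P(s) + Q(t) + 3, so its minimum is min P + min Q + 3.
P'(s) = 6s - 24 vanishes at s ∈ {4}; Q'(t) = 2(t - 3) vanishes at t ∈ {3}.
Local minima of P (where P''>0): P(4)=-48. Local minima of Q: Q(3)=-9.
So the global minimum of J is P(4) + Q(3) + 3 = -48 − 9 + 3 = -54, attained at (4, 3).

-54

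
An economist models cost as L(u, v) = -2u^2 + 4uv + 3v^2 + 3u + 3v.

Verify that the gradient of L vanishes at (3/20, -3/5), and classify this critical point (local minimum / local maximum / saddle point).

saddle point

∇L = (-4u + 4v + 3, 4u + 6v + 3); substituting (3/20, -3/5) gives ∇L = (0, 0), so (3/20, -3/5) is indeed a critical point.
The Hessian of L is constant: H = [[-4, 4], [4, 6]].
det(H) = (-4)·6 − 4² = -40.
Since det(H) < 0, H is indefinite and the critical point is a saddle point.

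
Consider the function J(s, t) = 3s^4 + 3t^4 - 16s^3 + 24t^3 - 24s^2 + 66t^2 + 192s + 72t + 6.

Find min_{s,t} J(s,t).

-325

J(s,t) separates as P(s) + Q(t) + 6, so its minimum is min P + min Q + 6.
P'(s) = 12(s - 4)(s - 2)(s + 2) vanishes at s ∈ {-2, 2, 4}; Q'(t) = 12(t + 1)(t + 2)(t + 3) vanishes at t ∈ {-3, -2, -1}.
Local minima of P (where P''>0): P(-2)=-304, P(4)=128. Local minima of Q: Q(-3)=-27, Q(-1)=-27.
So the global minimum of J is P(-2) + Q(-3) + 6 = -304 − 27 + 6 = -325, attained at (-2, -3).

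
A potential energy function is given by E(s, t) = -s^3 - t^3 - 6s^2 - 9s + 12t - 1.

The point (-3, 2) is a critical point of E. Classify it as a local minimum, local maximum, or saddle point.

saddle point

The mixed partial ∂²E/∂s∂t is 0, so the Hessian at any point is diag(E_ss, E_tt) = diag(-6(s + 2), -6t).
At (-3, 2): H = diag(6, -12).
The eigenvalues have opposite signs, so H is indefinite: a saddle point.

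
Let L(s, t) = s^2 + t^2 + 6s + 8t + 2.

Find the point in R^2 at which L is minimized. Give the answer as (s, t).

(-3, -4)

L(s,t) separates as P(s) + Q(t) + 2, so its minimum is min P + min Q + 2.
P'(s) = 2s + 6 vanishes at s ∈ {-3}; Q'(t) = 2(t + 4) vanishes at t ∈ {-4}.
Local minima of P (where P''>0): P(-3)=-9. Local minima of Q: Q(-4)=-16.
So the global minimum of L is P(-3) + Q(-4) + 2 = -9 − 16 + 2 = -23, attained at (-3, -4).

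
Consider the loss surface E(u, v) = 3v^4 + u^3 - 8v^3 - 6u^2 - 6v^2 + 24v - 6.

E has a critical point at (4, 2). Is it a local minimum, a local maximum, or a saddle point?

local minimum

The mixed partial ∂²E/∂u∂v is 0, so the Hessian at any point is diag(E_uu, E_vv) = diag(6(u - 2), 12(3v^2 - 4v - 1)).
At (4, 2): H = diag(12, 36).
Both eigenvalues are positive, so H is positive definite: a local minimum.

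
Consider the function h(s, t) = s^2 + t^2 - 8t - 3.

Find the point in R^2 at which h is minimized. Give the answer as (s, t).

h(s,t) separates as P(s) + Q(t) − 3, so its minimum is min P + min Q − 3.
P'(s) = 2s vanishes at s ∈ {0}; Q'(t) = 2(t - 4) vanishes at t ∈ {4}.
Local minima of P (where P''>0): P(0)=0. Local minima of Q: Q(4)=-16.
So the global minimum of h is P(0) + Q(4) − 3 = 0 − 16 − 3 = -19, attained at (0, 4).

(0, 4)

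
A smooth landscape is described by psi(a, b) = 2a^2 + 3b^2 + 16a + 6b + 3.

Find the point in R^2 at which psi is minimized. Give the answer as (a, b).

(-4, -1)

psi(a,b) separates as P(a) + Q(b) + 3, so its minimum is min P + min Q + 3.
P'(a) = 4a + 16 vanishes at a ∈ {-4}; Q'(b) = 6b + 6 vanishes at b ∈ {-1}.
Local minima of P (where P''>0): P(-4)=-32. Local minima of Q: Q(-1)=-3.
So the global minimum of psi is P(-4) + Q(-1) + 3 = -32 − 3 + 3 = -32, attained at (-4, -1).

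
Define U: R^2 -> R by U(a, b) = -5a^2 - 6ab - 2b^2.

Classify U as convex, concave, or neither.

concave

U is quadratic, so its Hessian is the constant matrix H = [[-10, -6], [-6, -4]].
det(H) = 4, tr(H) = -14.
det(H) > 0 and tr(H) < 0, so H is negative definite everywhere: concave.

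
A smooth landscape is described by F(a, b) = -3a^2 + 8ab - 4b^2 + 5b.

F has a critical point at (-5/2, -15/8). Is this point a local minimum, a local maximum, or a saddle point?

The Hessian of F is constant: H = [[-6, 8], [8, -8]].
det(H) = (-6)·(-8) − 8² = -16.
Since det(H) < 0, H is indefinite and the critical point is a saddle point.

saddle point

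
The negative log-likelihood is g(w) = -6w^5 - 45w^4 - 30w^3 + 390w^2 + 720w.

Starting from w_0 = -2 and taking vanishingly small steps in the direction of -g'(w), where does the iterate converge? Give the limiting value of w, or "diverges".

g'(w) = -30(w - 2)(w + 1)(w + 3)(w + 4), so g'(-2) = -240.
Gradient descent moves in the -g' direction, i.e. w is increasing.
The nearest critical point in that direction is w = -1, where g'' = 540 > 0 (a local minimum). The iterate converges there.

-1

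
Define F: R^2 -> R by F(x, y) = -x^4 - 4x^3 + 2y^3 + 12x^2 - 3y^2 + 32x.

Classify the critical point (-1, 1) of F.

local minimum

The mixed partial ∂²F/∂x∂y is 0, so the Hessian at any point is diag(F_xx, F_yy) = diag(12(-x^2 - 2x + 2), 6(2y - 1)).
At (-1, 1): H = diag(36, 6).
Both eigenvalues are positive, so H is positive definite: a local minimum.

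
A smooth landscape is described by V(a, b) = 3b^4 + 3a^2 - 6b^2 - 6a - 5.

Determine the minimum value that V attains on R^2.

V(a,b) separates as P(a) + Q(b) − 5, so its minimum is min P + min Q − 5.
P'(a) = 6a - 6 vanishes at a ∈ {1}; Q'(b) = 12b(b - 1)(b + 1) vanishes at b ∈ {-1, 0, 1}.
Local minima of P (where P''>0): P(1)=-3. Local minima of Q: Q(-1)=-3, Q(1)=-3.
So the global minimum of V is P(1) + Q(-1) − 5 = -3 − 3 − 5 = -11, attained at (1, -1).

-11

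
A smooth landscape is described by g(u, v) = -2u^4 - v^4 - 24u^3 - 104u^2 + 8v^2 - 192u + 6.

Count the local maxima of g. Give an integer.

g separates as a function of u plus a function of v, so ∇g=0 decouples.
∂g/∂u = -8(u + 2)(u + 3)(u + 4) = 0 at u ∈ {-4, -3, -2}; ∂g/∂v = -4v(v - 2)(v + 2) = 0 at v ∈ {-2, 0, 2}.
The Hessian is diagonal: diag(g_uu, g_vv). Second derivatives: g_uu(-4)=-16, g_uu(-3)=8, g_uu(-2)=-16; g_vv(-2)=-32, g_vv(0)=16, g_vv(2)=-32.
Local maxima occur where both diagonal entries negative: (-4, -2), (-4, 2), (-2, -2), (-2, 2). Count: 4.

4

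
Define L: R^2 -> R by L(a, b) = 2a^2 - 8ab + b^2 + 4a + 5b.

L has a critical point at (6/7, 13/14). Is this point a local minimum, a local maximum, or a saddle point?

The Hessian of L is constant: H = [[4, -8], [-8, 2]].
det(H) = 4·2 − (-8)² = -56.
Since det(H) < 0, H is indefinite and the critical point is a saddle point.

saddle point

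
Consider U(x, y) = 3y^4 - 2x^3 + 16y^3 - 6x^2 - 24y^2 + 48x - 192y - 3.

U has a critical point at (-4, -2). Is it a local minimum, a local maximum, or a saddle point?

saddle point

The mixed partial ∂²U/∂x∂y is 0, so the Hessian at any point is diag(U_xx, U_yy) = diag(-12(x + 1), 12(3y^2 + 8y - 4)).
At (-4, -2): H = diag(36, -96).
The eigenvalues have opposite signs, so H is indefinite: a saddle point.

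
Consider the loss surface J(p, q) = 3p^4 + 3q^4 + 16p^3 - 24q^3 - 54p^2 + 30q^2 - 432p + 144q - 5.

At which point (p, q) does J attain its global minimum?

(3, -1)

J(p,q) separates as A(p) + B(q) − 5, so its minimum is min A + min B − 5.
A'(p) = 12(p - 3)(p + 3)(p + 4) vanishes at p ∈ {-4, -3, 3}; B'(q) = 12(q - 4)(q - 3)(q + 1) vanishes at q ∈ {-1, 3, 4}.
Local minima of A (where A''>0): A(-4)=608, A(3)=-1107. Local minima of B: B(-1)=-87, B(4)=288.
So the global minimum of J is A(3) + B(-1) − 5 = -1107 − 87 − 5 = -1199, attained at (3, -1).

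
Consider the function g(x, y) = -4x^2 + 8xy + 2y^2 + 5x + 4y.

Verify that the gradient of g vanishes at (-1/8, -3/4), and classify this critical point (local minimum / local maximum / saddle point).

∇g = (-8x + 8y + 5, 8x + 4y + 4); substituting (-1/8, -3/4) gives ∇g = (0, 0), so (-1/8, -3/4) is indeed a critical point.
The Hessian of g is constant: H = [[-8, 8], [8, 4]].
det(H) = (-8)·4 − 8² = -96.
Since det(H) < 0, H is indefinite and the critical point is a saddle point.

saddle point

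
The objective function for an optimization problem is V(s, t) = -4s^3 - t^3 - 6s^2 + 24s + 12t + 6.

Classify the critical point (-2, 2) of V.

saddle point

The mixed partial ∂²V/∂s∂t is 0, so the Hessian at any point is diag(V_ss, V_tt) = diag(-12(2s + 1), -6t).
At (-2, 2): H = diag(36, -12).
The eigenvalues have opposite signs, so H is indefinite: a saddle point.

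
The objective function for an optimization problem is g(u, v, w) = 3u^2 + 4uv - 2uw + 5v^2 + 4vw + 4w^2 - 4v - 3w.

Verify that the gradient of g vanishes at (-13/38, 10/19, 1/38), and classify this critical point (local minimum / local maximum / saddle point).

∇g = (6u + 4v - 2w, 4u + 10v + 4w - 4, -2u + 4v + 8w - 3); substituting (-13/38, 10/19, 1/38) gives ∇g = (0, 0, 0), so (-13/38, 10/19, 1/38) is indeed a critical point.
The Hessian is constant: H = [[6, 4, -2], [4, 10, 4], [-2, 4, 8]].
Leading principal minors: Δ₁ = 6, Δ₂ = 44, Δ₃ = 152.
All leading minors are positive, so H is positive definite: a local minimum.

local minimum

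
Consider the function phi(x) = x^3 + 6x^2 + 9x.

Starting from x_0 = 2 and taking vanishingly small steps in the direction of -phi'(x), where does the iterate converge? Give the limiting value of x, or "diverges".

phi'(x) = 3(x + 1)(x + 3), so phi'(2) = 45.
Gradient descent moves in the -phi' direction, i.e. x is decreasing.
The nearest critical point in that direction is x = -1, where phi'' = 6 > 0 (a local minimum). The iterate converges there.

-1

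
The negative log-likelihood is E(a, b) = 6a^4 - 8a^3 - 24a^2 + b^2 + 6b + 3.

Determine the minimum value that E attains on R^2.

-70

E(a,b) separates as P(a) + Q(b) + 3, so its minimum is min P + min Q + 3.
P'(a) = 24a(a - 2)(a + 1) vanishes at a ∈ {-1, 0, 2}; Q'(b) = 2b + 6 vanishes at b ∈ {-3}.
Local minima of P (where P''>0): P(-1)=-10, P(2)=-64. Local minima of Q: Q(-3)=-9.
So the global minimum of E is P(2) + Q(-3) + 3 = -64 − 9 + 3 = -70, attained at (2, -3).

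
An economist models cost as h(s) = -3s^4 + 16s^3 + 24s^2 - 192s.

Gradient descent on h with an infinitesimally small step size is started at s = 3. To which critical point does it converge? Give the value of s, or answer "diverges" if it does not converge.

h'(s) = -12(s - 4)(s - 2)(s + 2), so h'(3) = 60.
Gradient descent moves in the -h' direction, i.e. s is decreasing.
The nearest critical point in that direction is s = 2, where h'' = 96 > 0 (a local minimum). The iterate converges there.

2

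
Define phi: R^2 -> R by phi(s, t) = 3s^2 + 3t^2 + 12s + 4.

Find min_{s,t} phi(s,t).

phi(s,t) separates as P(s) + Q(t) + 4, so its minimum is min P + min Q + 4.
P'(s) = 6s + 12 vanishes at s ∈ {-2}; Q'(t) = 6t vanishes at t ∈ {0}.
Local minima of P (where P''>0): P(-2)=-12. Local minima of Q: Q(0)=0.
So the global minimum of phi is P(-2) + Q(0) + 4 = -12 + 0 + 4 = -8, attained at (-2, 0).

-8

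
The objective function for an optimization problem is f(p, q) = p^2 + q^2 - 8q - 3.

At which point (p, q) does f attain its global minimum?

f(p,q) separates as A(p) + B(q) − 3, so its minimum is min A + min B − 3.
A'(p) = 2p vanishes at p ∈ {0}; B'(q) = 2q - 8 vanishes at q ∈ {4}.
Local minima of A (where A''>0): A(0)=0. Local minima of B: B(4)=-16.
So the global minimum of f is A(0) + B(4) − 3 = 0 − 16 − 3 = -19, attained at (0, 4).

(0, 4)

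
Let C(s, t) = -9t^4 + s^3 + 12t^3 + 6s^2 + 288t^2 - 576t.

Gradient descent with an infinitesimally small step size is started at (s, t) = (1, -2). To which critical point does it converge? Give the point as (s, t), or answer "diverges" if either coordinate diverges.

(0, 1)

C is separable, so gradient descent decouples: s follows -∂C/∂s, t follows -∂C/∂t.
∂C/∂s = 3s(s + 4); at s=1 this is 15, so s decreases.
∂C/∂t = -36(t - 4)(t - 1)(t + 4); at t=-2 this is -1296, so t increases.
s converges to its nearest critical value 0 (a local min of the s-part); t converges to 1. The iterate converges to (0, 1).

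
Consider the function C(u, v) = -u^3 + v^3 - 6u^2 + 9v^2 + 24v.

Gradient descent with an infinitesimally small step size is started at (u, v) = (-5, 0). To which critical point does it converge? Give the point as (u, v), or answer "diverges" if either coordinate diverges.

C is separable, so gradient descent decouples: u follows -∂C/∂u, v follows -∂C/∂v.
∂C/∂u = -3u(u + 4); at u=-5 this is -15, so u increases.
∂C/∂v = 3(v + 2)(v + 4); at v=0 this is 24, so v decreases.
u converges to its nearest critical value -4 (a local min of the u-part); v converges to -2. The iterate converges to (-4, -2).

(-4, -2)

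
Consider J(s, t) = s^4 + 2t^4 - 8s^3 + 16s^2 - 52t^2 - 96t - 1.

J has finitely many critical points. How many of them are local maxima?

1

J separates as a function of s plus a function of t, so ∇J=0 decouples.
∂J/∂s = 4s(s - 4)(s - 2) = 0 at s ∈ {0, 2, 4}; ∂J/∂t = 8(t - 4)(t + 1)(t + 3) = 0 at t ∈ {-3, -1, 4}.
The Hessian is diagonal: diag(J_ss, J_tt). Second derivatives: J_ss(0)=32, J_ss(2)=-16, J_ss(4)=32; J_tt(-3)=112, J_tt(-1)=-80, J_tt(4)=280.
Local maxima occur where both diagonal entries negative: (2, -1). Count: 1.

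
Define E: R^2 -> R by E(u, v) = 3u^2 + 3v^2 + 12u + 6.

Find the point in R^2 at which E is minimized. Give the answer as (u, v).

E(u,v) separates as P(u) + Q(v) + 6, so its minimum is min P + min Q + 6.
P'(u) = 6u + 12 vanishes at u ∈ {-2}; Q'(v) = 6v vanishes at v ∈ {0}.
Local minima of P (where P''>0): P(-2)=-12. Local minima of Q: Q(0)=0.
So the global minimum of E is P(-2) + Q(0) + 6 = -12 + 0 + 6 = -6, attained at (-2, 0).

(-2, 0)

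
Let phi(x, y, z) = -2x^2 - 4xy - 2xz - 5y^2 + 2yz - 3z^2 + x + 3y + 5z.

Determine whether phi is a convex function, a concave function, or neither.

concave

phi is quadratic, so its Hessian is the constant matrix H = [[-4, -4, -2], [-4, -10, 2], [-2, 2, -6]].
Leading principal minors: -4, 24, -56.
Signs alternate −, +, − ⇒ H ≺ 0 ⇒ concave.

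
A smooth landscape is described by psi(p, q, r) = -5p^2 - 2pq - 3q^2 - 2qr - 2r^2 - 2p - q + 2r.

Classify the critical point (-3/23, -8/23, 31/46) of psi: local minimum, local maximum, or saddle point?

The Hessian is constant: H = [[-10, -2, 0], [-2, -6, -2], [0, -2, -4]].
Leading principal minors: Δ₁ = -10, Δ₂ = 56, Δ₃ = -184.
The minors alternate sign starting negative (−, +, −), so H is negative definite: a local maximum.

local maximum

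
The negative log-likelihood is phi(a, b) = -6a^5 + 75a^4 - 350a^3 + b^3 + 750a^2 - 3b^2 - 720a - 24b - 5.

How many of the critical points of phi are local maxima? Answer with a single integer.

2

phi separates as a function of a plus a function of b, so ∇phi=0 decouples.
∂phi/∂a = -30(a - 4)(a - 3)(a - 2)(a - 1) = 0 at a ∈ {1, 2, 3, 4}; ∂phi/∂b = 3(b - 4)(b + 2) = 0 at b ∈ {-2, 4}.
The Hessian is diagonal: diag(phi_aa, phi_bb). Second derivatives: phi_aa(1)=180, phi_aa(2)=-60, phi_aa(3)=60, phi_aa(4)=-180; phi_bb(-2)=-18, phi_bb(4)=18.
Local maxima occur where both diagonal entries negative: (2, -2), (4, -2). Count: 2.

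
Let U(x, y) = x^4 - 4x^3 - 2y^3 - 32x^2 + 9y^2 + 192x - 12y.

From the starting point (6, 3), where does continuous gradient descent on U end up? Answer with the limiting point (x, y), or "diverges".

diverges

U is separable, so gradient descent decouples: x follows -∂U/∂x, y follows -∂U/∂y.
∂U/∂x = 4(x - 4)(x - 3)(x + 4); at x=6 this is 240, so x decreases.
∂U/∂y = -6(y - 2)(y - 1); at y=3 this is -12, so y increases.
The y-coordinate has no critical point in that direction and runs off to infinity.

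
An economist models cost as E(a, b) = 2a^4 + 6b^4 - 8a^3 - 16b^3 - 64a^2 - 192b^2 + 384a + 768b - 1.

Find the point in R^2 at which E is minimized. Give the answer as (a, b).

(-4, -4)

E(a,b) separates as P(a) + Q(b) − 1, so its minimum is min P + min Q − 1.
P'(a) = 8(a - 4)(a - 3)(a + 4) vanishes at a ∈ {-4, 3, 4}; Q'(b) = 24(b - 4)(b - 2)(b + 4) vanishes at b ∈ {-4, 2, 4}.
Local minima of P (where P''>0): P(-4)=-1536, P(4)=512. Local minima of Q: Q(-4)=-3584, Q(4)=512.
So the global minimum of E is P(-4) + Q(-4) − 1 = -1536 − 3584 − 1 = -5121, attained at (-4, -4).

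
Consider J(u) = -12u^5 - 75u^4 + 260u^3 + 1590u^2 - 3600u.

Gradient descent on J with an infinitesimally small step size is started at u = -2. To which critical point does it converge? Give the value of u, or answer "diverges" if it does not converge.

1

J'(u) = -60(u - 3)(u - 1)(u + 4)(u + 5), so J'(-2) = -5400.
Gradient descent moves in the -J' direction, i.e. u is increasing.
The nearest critical point in that direction is u = 1, where J'' = 3600 > 0 (a local minimum). The iterate converges there.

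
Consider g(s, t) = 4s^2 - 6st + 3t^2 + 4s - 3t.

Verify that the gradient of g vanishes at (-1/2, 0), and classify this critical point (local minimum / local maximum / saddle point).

∇g = (8s - 6t + 4, -6s + 6t - 3); substituting (-1/2, 0) gives ∇g = (0, 0), so (-1/2, 0) is indeed a critical point.
The Hessian of g is constant: H = [[8, -6], [-6, 6]].
det(H) = 8·6 − (-6)² = 12.
det(H) > 0 and tr(H) = 14 > 0, so H is positive definite and the point is a local minimum.

local minimum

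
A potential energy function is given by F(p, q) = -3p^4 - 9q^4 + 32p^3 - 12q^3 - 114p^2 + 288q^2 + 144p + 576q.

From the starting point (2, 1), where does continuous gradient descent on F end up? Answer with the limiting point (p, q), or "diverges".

F is separable, so gradient descent decouples: p follows -∂F/∂p, q follows -∂F/∂q.
∂F/∂p = -12(p - 4)(p - 3)(p - 1); at p=2 this is -24, so p increases.
∂F/∂q = -36(q - 4)(q + 1)(q + 4); at q=1 this is 1080, so q decreases.
p converges to its nearest critical value 3 (a local min of the p-part); q converges to -1. The iterate converges to (3, -1).

(3, -1)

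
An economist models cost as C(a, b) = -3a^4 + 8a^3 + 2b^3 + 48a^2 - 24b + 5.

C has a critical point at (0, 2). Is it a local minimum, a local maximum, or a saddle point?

local minimum

The mixed partial ∂²C/∂a∂b is 0, so the Hessian at any point is diag(C_aa, C_bb) = diag(12(-3a^2 + 4a + 8), 12b).
At (0, 2): H = diag(96, 24).
Both eigenvalues are positive, so H is positive definite: a local minimum.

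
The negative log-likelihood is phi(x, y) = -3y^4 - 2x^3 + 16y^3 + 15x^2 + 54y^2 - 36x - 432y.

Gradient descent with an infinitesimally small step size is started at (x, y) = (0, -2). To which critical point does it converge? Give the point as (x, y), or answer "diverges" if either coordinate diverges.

phi is separable, so gradient descent decouples: x follows -∂phi/∂x, y follows -∂phi/∂y.
∂phi/∂x = -6(x - 3)(x - 2); at x=0 this is -36, so x increases.
∂phi/∂y = -12(y - 4)(y - 3)(y + 3); at y=-2 this is -360, so y increases.
x converges to its nearest critical value 2 (a local min of the x-part); y converges to 3. The iterate converges to (2, 3).

(2, 3)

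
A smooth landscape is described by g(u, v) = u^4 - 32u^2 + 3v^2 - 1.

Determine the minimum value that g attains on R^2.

-257

g(u,v) separates as P(u) + Q(v) − 1, so its minimum is min P + min Q − 1.
P'(u) = 4u(u - 4)(u + 4) vanishes at u ∈ {-4, 0, 4}; Q'(v) = 6v vanishes at v ∈ {0}.
Local minima of P (where P''>0): P(-4)=-256, P(4)=-256. Local minima of Q: Q(0)=0.
So the global minimum of g is P(-4) + Q(0) − 1 = -256 + 0 − 1 = -257, attained at (-4, 0).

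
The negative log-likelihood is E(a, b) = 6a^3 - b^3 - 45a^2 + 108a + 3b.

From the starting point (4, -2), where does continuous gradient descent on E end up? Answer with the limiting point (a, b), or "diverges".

(3, -1)

E is separable, so gradient descent decouples: a follows -∂E/∂a, b follows -∂E/∂b.
∂E/∂a = 18(a - 3)(a - 2); at a=4 this is 36, so a decreases.
∂E/∂b = -3(b - 1)(b + 1); at b=-2 this is -9, so b increases.
a converges to its nearest critical value 3 (a local min of the a-part); b converges to -1. The iterate converges to (3, -1).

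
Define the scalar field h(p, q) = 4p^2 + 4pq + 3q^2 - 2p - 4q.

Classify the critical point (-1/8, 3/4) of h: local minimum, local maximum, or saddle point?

local minimum

The Hessian of h is constant: H = [[8, 4], [4, 6]].
det(H) = 8·6 − 4² = 32.
det(H) > 0 and tr(H) = 14 > 0, so H is positive definite and the point is a local minimum.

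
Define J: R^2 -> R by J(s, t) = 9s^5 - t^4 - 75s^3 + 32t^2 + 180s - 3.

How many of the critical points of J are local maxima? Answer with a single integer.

J separates as a function of s plus a function of t, so ∇J=0 decouples.
∂J/∂s = 45(s - 2)(s - 1)(s + 1)(s + 2) = 0 at s ∈ {-2, -1, 1, 2}; ∂J/∂t = -4t(t - 4)(t + 4) = 0 at t ∈ {-4, 0, 4}.
The Hessian is diagonal: diag(J_ss, J_tt). Second derivatives: J_ss(-2)=-540, J_ss(-1)=270, J_ss(1)=-270, J_ss(2)=540; J_tt(-4)=-128, J_tt(0)=64, J_tt(4)=-128.
Local maxima occur where both diagonal entries negative: (-2, -4), (-2, 4), (1, -4), (1, 4). Count: 4.

4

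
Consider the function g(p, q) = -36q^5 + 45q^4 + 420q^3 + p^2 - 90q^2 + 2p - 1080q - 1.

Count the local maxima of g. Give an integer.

g separates as a function of p plus a function of q, so ∇g=0 decouples.
∂g/∂p = 2(p + 1) = 0 at p ∈ {-1}; ∂g/∂q = -180(q - 3)(q - 1)(q + 1)(q + 2) = 0 at q ∈ {-2, -1, 1, 3}.
The Hessian is diagonal: diag(g_pp, g_qq). Second derivatives: g_pp(-1)=2; g_qq(-2)=2700, g_qq(-1)=-1440, g_qq(1)=2160, g_qq(3)=-7200.
Local maxima occur where both diagonal entries negative: none. Count: 0.

0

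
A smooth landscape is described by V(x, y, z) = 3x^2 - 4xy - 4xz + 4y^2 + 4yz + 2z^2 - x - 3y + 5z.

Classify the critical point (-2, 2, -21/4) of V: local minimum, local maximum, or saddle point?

The Hessian is constant: H = [[6, -4, -4], [-4, 8, 4], [-4, 4, 4]].
Leading principal minors: Δ₁ = 6, Δ₂ = 32, Δ₃ = 32.
All leading minors are positive, so H is positive definite: a local minimum.

local minimum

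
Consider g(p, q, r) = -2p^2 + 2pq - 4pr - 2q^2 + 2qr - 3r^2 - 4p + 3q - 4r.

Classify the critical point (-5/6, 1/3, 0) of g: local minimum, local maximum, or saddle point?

local maximum

The Hessian is constant: H = [[-4, 2, -4], [2, -4, 2], [-4, 2, -6]].
Leading principal minors: Δ₁ = -4, Δ₂ = 12, Δ₃ = -24.
The minors alternate sign starting negative (−, +, −), so H is negative definite: a local maximum.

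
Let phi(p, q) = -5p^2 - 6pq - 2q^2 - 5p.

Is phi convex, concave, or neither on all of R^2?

concave

phi is quadratic, so its Hessian is the constant matrix H = [[-10, -6], [-6, -4]].
det(H) = 4, tr(H) = -14.
det(H) > 0 and tr(H) < 0, so H is negative definite everywhere: concave.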